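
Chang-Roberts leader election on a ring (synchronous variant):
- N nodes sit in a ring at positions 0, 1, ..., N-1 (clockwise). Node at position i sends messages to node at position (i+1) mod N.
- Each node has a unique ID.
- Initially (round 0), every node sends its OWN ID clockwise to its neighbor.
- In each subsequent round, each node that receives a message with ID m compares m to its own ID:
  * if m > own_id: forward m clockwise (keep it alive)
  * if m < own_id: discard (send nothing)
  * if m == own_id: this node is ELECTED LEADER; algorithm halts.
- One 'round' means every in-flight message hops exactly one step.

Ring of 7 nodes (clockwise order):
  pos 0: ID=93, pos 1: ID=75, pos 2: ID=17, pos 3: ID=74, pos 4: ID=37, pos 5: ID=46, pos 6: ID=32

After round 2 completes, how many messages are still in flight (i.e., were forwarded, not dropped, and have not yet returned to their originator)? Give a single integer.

Round 1: pos1(id75) recv 93: fwd; pos2(id17) recv 75: fwd; pos3(id74) recv 17: drop; pos4(id37) recv 74: fwd; pos5(id46) recv 37: drop; pos6(id32) recv 46: fwd; pos0(id93) recv 32: drop
Round 2: pos2(id17) recv 93: fwd; pos3(id74) recv 75: fwd; pos5(id46) recv 74: fwd; pos0(id93) recv 46: drop
After round 2: 3 messages still in flight

Answer: 3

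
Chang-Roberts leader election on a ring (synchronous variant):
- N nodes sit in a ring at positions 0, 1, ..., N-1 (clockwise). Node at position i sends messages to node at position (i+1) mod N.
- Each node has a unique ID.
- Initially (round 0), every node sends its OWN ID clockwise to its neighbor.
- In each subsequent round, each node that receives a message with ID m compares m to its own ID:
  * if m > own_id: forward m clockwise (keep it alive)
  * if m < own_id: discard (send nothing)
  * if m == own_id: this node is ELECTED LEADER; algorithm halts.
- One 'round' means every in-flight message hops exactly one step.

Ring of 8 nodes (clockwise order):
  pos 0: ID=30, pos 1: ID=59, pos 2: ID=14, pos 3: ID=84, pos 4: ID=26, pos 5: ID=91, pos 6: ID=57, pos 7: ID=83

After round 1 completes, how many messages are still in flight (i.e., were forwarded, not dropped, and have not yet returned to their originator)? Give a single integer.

Round 1: pos1(id59) recv 30: drop; pos2(id14) recv 59: fwd; pos3(id84) recv 14: drop; pos4(id26) recv 84: fwd; pos5(id91) recv 26: drop; pos6(id57) recv 91: fwd; pos7(id83) recv 57: drop; pos0(id30) recv 83: fwd
After round 1: 4 messages still in flight

Answer: 4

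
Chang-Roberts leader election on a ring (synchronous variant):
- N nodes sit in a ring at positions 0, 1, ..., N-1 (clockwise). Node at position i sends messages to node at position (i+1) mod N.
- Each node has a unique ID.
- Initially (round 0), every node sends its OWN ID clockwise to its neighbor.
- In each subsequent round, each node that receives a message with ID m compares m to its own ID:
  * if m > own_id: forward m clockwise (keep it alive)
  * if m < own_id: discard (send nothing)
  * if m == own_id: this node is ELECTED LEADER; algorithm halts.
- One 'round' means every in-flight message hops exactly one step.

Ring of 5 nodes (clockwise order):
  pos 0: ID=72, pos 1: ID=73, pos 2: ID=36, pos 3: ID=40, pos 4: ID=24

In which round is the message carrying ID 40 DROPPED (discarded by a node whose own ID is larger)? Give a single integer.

Round 1: pos1(id73) recv 72: drop; pos2(id36) recv 73: fwd; pos3(id40) recv 36: drop; pos4(id24) recv 40: fwd; pos0(id72) recv 24: drop
Round 2: pos3(id40) recv 73: fwd; pos0(id72) recv 40: drop
Round 3: pos4(id24) recv 73: fwd
Round 4: pos0(id72) recv 73: fwd
Round 5: pos1(id73) recv 73: ELECTED
Message ID 40 originates at pos 3; dropped at pos 0 in round 2

Answer: 2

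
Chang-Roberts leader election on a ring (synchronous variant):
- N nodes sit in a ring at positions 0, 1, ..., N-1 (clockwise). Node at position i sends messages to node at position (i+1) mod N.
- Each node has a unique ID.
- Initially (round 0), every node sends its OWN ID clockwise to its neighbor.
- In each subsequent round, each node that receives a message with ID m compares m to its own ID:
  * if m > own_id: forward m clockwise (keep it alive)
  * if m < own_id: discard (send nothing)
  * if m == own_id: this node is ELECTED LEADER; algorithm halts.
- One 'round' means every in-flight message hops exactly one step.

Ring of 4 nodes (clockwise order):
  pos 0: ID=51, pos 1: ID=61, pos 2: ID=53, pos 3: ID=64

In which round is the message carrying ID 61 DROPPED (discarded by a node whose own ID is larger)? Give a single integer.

Answer: 2

Derivation:
Round 1: pos1(id61) recv 51: drop; pos2(id53) recv 61: fwd; pos3(id64) recv 53: drop; pos0(id51) recv 64: fwd
Round 2: pos3(id64) recv 61: drop; pos1(id61) recv 64: fwd
Round 3: pos2(id53) recv 64: fwd
Round 4: pos3(id64) recv 64: ELECTED
Message ID 61 originates at pos 1; dropped at pos 3 in round 2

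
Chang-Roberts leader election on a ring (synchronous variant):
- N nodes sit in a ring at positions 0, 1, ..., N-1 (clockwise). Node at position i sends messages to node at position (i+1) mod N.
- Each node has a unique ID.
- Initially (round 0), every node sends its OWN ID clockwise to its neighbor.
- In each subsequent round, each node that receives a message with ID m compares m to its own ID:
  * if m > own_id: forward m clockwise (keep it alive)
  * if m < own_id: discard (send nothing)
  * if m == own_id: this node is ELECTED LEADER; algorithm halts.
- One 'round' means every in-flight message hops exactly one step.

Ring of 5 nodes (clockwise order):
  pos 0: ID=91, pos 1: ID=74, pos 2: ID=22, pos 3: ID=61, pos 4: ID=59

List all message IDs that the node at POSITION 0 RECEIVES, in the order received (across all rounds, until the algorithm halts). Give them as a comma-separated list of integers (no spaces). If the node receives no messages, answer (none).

Round 1: pos1(id74) recv 91: fwd; pos2(id22) recv 74: fwd; pos3(id61) recv 22: drop; pos4(id59) recv 61: fwd; pos0(id91) recv 59: drop
Round 2: pos2(id22) recv 91: fwd; pos3(id61) recv 74: fwd; pos0(id91) recv 61: drop
Round 3: pos3(id61) recv 91: fwd; pos4(id59) recv 74: fwd
Round 4: pos4(id59) recv 91: fwd; pos0(id91) recv 74: drop
Round 5: pos0(id91) recv 91: ELECTED

Answer: 59,61,74,91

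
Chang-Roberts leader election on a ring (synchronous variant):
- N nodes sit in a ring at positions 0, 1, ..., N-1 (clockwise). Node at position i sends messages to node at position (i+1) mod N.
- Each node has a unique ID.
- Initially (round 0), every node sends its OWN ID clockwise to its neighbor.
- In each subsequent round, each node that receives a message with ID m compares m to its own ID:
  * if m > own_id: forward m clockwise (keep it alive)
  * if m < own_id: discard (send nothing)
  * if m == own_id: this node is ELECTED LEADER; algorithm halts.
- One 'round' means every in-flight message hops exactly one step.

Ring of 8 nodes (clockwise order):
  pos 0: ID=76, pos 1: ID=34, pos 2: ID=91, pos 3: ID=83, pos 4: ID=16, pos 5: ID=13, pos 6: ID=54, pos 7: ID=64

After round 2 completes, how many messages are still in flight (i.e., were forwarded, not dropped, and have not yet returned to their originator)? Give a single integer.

Round 1: pos1(id34) recv 76: fwd; pos2(id91) recv 34: drop; pos3(id83) recv 91: fwd; pos4(id16) recv 83: fwd; pos5(id13) recv 16: fwd; pos6(id54) recv 13: drop; pos7(id64) recv 54: drop; pos0(id76) recv 64: drop
Round 2: pos2(id91) recv 76: drop; pos4(id16) recv 91: fwd; pos5(id13) recv 83: fwd; pos6(id54) recv 16: drop
After round 2: 2 messages still in flight

Answer: 2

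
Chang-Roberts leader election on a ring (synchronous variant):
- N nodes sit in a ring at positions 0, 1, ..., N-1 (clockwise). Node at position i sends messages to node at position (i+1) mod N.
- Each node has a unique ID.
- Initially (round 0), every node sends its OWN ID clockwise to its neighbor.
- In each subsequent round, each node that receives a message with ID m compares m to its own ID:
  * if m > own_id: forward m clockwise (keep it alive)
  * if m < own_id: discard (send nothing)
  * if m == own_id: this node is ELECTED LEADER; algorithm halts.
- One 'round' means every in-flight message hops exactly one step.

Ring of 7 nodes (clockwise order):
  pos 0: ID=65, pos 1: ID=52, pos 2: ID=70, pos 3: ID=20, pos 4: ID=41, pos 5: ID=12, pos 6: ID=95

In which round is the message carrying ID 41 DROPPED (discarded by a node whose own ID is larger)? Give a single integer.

Answer: 2

Derivation:
Round 1: pos1(id52) recv 65: fwd; pos2(id70) recv 52: drop; pos3(id20) recv 70: fwd; pos4(id41) recv 20: drop; pos5(id12) recv 41: fwd; pos6(id95) recv 12: drop; pos0(id65) recv 95: fwd
Round 2: pos2(id70) recv 65: drop; pos4(id41) recv 70: fwd; pos6(id95) recv 41: drop; pos1(id52) recv 95: fwd
Round 3: pos5(id12) recv 70: fwd; pos2(id70) recv 95: fwd
Round 4: pos6(id95) recv 70: drop; pos3(id20) recv 95: fwd
Round 5: pos4(id41) recv 95: fwd
Round 6: pos5(id12) recv 95: fwd
Round 7: pos6(id95) recv 95: ELECTED
Message ID 41 originates at pos 4; dropped at pos 6 in round 2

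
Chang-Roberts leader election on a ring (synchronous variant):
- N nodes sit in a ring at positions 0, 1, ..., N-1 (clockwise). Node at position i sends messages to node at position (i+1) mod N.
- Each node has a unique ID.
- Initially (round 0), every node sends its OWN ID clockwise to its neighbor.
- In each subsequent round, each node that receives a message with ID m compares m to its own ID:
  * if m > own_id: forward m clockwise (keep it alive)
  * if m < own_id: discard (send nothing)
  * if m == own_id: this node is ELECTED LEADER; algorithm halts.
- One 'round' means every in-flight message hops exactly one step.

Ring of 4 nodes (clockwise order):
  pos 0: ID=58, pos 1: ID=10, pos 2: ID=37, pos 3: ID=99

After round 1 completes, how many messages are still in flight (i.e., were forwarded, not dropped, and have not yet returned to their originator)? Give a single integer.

Answer: 2

Derivation:
Round 1: pos1(id10) recv 58: fwd; pos2(id37) recv 10: drop; pos3(id99) recv 37: drop; pos0(id58) recv 99: fwd
After round 1: 2 messages still in flight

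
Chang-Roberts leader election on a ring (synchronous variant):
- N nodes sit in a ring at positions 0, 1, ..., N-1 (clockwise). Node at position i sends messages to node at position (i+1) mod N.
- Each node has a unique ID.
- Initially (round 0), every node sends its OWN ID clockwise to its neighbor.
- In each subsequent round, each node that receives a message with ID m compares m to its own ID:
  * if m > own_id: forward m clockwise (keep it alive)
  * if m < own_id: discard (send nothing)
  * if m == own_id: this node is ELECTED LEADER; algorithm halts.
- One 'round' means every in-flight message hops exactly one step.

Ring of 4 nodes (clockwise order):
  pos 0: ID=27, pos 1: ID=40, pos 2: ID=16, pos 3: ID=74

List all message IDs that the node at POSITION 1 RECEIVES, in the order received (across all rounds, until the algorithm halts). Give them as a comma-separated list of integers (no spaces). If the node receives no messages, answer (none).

Answer: 27,74

Derivation:
Round 1: pos1(id40) recv 27: drop; pos2(id16) recv 40: fwd; pos3(id74) recv 16: drop; pos0(id27) recv 74: fwd
Round 2: pos3(id74) recv 40: drop; pos1(id40) recv 74: fwd
Round 3: pos2(id16) recv 74: fwd
Round 4: pos3(id74) recv 74: ELECTED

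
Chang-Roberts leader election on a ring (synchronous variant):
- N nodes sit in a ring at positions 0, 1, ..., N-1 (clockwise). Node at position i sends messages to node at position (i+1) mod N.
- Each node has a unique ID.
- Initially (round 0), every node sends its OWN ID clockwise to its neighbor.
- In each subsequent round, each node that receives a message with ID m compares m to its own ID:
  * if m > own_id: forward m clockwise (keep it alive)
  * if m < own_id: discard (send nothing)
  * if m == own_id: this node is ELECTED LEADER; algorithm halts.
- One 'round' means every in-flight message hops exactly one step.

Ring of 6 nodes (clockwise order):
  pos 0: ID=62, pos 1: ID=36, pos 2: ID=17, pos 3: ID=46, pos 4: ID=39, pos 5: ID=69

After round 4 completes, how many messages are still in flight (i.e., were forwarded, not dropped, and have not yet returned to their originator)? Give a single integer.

Answer: 2

Derivation:
Round 1: pos1(id36) recv 62: fwd; pos2(id17) recv 36: fwd; pos3(id46) recv 17: drop; pos4(id39) recv 46: fwd; pos5(id69) recv 39: drop; pos0(id62) recv 69: fwd
Round 2: pos2(id17) recv 62: fwd; pos3(id46) recv 36: drop; pos5(id69) recv 46: drop; pos1(id36) recv 69: fwd
Round 3: pos3(id46) recv 62: fwd; pos2(id17) recv 69: fwd
Round 4: pos4(id39) recv 62: fwd; pos3(id46) recv 69: fwd
After round 4: 2 messages still in flight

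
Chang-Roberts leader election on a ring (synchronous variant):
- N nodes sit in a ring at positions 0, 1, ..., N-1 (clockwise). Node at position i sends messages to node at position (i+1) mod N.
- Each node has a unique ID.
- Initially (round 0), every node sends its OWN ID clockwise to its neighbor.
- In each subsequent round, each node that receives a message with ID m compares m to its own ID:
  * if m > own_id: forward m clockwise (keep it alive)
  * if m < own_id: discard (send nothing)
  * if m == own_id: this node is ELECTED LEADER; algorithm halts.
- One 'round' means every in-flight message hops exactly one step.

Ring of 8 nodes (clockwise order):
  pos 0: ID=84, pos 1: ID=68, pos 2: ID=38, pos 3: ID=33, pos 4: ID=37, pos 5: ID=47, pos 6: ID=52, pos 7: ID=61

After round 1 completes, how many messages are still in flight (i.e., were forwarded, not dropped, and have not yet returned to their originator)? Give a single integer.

Answer: 3

Derivation:
Round 1: pos1(id68) recv 84: fwd; pos2(id38) recv 68: fwd; pos3(id33) recv 38: fwd; pos4(id37) recv 33: drop; pos5(id47) recv 37: drop; pos6(id52) recv 47: drop; pos7(id61) recv 52: drop; pos0(id84) recv 61: drop
After round 1: 3 messages still in flight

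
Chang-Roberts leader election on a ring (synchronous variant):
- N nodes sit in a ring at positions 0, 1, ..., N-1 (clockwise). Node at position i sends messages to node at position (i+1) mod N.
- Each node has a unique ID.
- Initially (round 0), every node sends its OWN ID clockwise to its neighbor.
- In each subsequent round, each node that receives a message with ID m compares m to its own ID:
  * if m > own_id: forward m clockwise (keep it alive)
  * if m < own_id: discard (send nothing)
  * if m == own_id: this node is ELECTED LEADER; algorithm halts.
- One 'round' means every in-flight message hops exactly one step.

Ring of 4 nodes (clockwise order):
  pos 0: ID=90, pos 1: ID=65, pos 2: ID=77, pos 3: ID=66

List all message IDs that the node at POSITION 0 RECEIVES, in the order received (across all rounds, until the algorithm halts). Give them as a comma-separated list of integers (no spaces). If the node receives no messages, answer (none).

Answer: 66,77,90

Derivation:
Round 1: pos1(id65) recv 90: fwd; pos2(id77) recv 65: drop; pos3(id66) recv 77: fwd; pos0(id90) recv 66: drop
Round 2: pos2(id77) recv 90: fwd; pos0(id90) recv 77: drop
Round 3: pos3(id66) recv 90: fwd
Round 4: pos0(id90) recv 90: ELECTED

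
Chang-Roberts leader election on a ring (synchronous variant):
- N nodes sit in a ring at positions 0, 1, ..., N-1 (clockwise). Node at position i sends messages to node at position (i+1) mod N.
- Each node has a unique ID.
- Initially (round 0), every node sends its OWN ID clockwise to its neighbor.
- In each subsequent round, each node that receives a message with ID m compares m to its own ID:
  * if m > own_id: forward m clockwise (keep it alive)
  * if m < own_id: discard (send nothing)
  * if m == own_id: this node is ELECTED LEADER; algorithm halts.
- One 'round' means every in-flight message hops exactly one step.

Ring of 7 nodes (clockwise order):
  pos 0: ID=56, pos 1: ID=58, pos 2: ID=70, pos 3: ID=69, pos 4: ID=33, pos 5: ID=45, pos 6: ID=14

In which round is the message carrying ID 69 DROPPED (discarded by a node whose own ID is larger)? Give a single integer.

Answer: 6

Derivation:
Round 1: pos1(id58) recv 56: drop; pos2(id70) recv 58: drop; pos3(id69) recv 70: fwd; pos4(id33) recv 69: fwd; pos5(id45) recv 33: drop; pos6(id14) recv 45: fwd; pos0(id56) recv 14: drop
Round 2: pos4(id33) recv 70: fwd; pos5(id45) recv 69: fwd; pos0(id56) recv 45: drop
Round 3: pos5(id45) recv 70: fwd; pos6(id14) recv 69: fwd
Round 4: pos6(id14) recv 70: fwd; pos0(id56) recv 69: fwd
Round 5: pos0(id56) recv 70: fwd; pos1(id58) recv 69: fwd
Round 6: pos1(id58) recv 70: fwd; pos2(id70) recv 69: drop
Round 7: pos2(id70) recv 70: ELECTED
Message ID 69 originates at pos 3; dropped at pos 2 in round 6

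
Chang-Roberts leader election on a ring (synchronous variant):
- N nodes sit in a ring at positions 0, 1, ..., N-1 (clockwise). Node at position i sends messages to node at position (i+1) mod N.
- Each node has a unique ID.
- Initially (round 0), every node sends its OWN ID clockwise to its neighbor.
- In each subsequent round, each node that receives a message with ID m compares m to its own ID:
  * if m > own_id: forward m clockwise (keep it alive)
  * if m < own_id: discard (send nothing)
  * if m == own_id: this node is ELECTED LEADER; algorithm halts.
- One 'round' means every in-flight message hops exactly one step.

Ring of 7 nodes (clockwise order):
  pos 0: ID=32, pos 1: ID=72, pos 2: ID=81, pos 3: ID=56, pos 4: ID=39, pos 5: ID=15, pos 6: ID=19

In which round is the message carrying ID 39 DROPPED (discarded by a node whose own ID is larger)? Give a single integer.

Answer: 4

Derivation:
Round 1: pos1(id72) recv 32: drop; pos2(id81) recv 72: drop; pos3(id56) recv 81: fwd; pos4(id39) recv 56: fwd; pos5(id15) recv 39: fwd; pos6(id19) recv 15: drop; pos0(id32) recv 19: drop
Round 2: pos4(id39) recv 81: fwd; pos5(id15) recv 56: fwd; pos6(id19) recv 39: fwd
Round 3: pos5(id15) recv 81: fwd; pos6(id19) recv 56: fwd; pos0(id32) recv 39: fwd
Round 4: pos6(id19) recv 81: fwd; pos0(id32) recv 56: fwd; pos1(id72) recv 39: drop
Round 5: pos0(id32) recv 81: fwd; pos1(id72) recv 56: drop
Round 6: pos1(id72) recv 81: fwd
Round 7: pos2(id81) recv 81: ELECTED
Message ID 39 originates at pos 4; dropped at pos 1 in round 4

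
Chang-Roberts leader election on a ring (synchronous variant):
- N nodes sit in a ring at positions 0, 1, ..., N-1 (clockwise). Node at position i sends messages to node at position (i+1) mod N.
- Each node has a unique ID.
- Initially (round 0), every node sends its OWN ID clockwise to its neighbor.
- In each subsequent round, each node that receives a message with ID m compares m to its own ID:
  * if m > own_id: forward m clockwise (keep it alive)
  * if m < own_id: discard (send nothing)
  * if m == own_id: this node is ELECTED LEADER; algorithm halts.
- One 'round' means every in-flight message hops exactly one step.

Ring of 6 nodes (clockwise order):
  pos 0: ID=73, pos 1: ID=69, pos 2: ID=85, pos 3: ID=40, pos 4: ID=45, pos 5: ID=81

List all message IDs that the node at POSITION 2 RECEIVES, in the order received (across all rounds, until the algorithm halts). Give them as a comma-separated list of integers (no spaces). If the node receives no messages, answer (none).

Answer: 69,73,81,85

Derivation:
Round 1: pos1(id69) recv 73: fwd; pos2(id85) recv 69: drop; pos3(id40) recv 85: fwd; pos4(id45) recv 40: drop; pos5(id81) recv 45: drop; pos0(id73) recv 81: fwd
Round 2: pos2(id85) recv 73: drop; pos4(id45) recv 85: fwd; pos1(id69) recv 81: fwd
Round 3: pos5(id81) recv 85: fwd; pos2(id85) recv 81: drop
Round 4: pos0(id73) recv 85: fwd
Round 5: pos1(id69) recv 85: fwd
Round 6: pos2(id85) recv 85: ELECTED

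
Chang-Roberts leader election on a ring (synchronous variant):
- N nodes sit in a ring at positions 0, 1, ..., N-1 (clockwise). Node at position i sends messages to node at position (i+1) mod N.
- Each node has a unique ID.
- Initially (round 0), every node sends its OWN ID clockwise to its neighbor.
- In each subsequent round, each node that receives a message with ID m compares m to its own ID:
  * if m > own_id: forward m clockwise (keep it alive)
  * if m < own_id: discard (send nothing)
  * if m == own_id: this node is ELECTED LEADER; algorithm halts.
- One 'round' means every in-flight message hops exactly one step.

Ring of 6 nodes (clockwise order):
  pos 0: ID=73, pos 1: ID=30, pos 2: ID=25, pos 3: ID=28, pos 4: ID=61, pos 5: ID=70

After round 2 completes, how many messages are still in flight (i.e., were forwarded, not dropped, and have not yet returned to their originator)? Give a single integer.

Answer: 2

Derivation:
Round 1: pos1(id30) recv 73: fwd; pos2(id25) recv 30: fwd; pos3(id28) recv 25: drop; pos4(id61) recv 28: drop; pos5(id70) recv 61: drop; pos0(id73) recv 70: drop
Round 2: pos2(id25) recv 73: fwd; pos3(id28) recv 30: fwd
After round 2: 2 messages still in flight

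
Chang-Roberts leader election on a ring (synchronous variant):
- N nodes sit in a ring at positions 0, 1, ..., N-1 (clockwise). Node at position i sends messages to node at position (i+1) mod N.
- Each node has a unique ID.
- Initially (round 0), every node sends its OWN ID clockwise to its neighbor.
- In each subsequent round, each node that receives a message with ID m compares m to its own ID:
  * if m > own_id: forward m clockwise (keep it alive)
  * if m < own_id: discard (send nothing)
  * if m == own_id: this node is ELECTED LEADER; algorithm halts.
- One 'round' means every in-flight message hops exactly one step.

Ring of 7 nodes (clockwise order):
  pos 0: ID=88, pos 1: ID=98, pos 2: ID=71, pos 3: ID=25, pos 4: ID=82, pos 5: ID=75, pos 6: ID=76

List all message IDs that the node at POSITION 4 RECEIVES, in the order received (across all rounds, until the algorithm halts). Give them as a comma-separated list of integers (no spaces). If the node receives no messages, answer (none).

Round 1: pos1(id98) recv 88: drop; pos2(id71) recv 98: fwd; pos3(id25) recv 71: fwd; pos4(id82) recv 25: drop; pos5(id75) recv 82: fwd; pos6(id76) recv 75: drop; pos0(id88) recv 76: drop
Round 2: pos3(id25) recv 98: fwd; pos4(id82) recv 71: drop; pos6(id76) recv 82: fwd
Round 3: pos4(id82) recv 98: fwd; pos0(id88) recv 82: drop
Round 4: pos5(id75) recv 98: fwd
Round 5: pos6(id76) recv 98: fwd
Round 6: pos0(id88) recv 98: fwd
Round 7: pos1(id98) recv 98: ELECTED

Answer: 25,71,98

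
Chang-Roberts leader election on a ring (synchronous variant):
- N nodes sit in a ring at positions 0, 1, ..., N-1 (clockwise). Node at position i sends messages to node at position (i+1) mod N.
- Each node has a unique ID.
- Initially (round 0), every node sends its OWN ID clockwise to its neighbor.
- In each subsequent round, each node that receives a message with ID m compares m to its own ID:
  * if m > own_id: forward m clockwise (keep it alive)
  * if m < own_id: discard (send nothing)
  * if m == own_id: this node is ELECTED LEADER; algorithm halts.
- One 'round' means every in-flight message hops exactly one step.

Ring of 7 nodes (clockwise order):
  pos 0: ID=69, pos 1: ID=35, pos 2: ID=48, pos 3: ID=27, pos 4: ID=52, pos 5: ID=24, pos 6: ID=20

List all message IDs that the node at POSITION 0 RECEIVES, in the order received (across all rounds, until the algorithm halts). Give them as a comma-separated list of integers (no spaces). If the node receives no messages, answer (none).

Answer: 20,24,52,69

Derivation:
Round 1: pos1(id35) recv 69: fwd; pos2(id48) recv 35: drop; pos3(id27) recv 48: fwd; pos4(id52) recv 27: drop; pos5(id24) recv 52: fwd; pos6(id20) recv 24: fwd; pos0(id69) recv 20: drop
Round 2: pos2(id48) recv 69: fwd; pos4(id52) recv 48: drop; pos6(id20) recv 52: fwd; pos0(id69) recv 24: drop
Round 3: pos3(id27) recv 69: fwd; pos0(id69) recv 52: drop
Round 4: pos4(id52) recv 69: fwd
Round 5: pos5(id24) recv 69: fwd
Round 6: pos6(id20) recv 69: fwd
Round 7: pos0(id69) recv 69: ELECTED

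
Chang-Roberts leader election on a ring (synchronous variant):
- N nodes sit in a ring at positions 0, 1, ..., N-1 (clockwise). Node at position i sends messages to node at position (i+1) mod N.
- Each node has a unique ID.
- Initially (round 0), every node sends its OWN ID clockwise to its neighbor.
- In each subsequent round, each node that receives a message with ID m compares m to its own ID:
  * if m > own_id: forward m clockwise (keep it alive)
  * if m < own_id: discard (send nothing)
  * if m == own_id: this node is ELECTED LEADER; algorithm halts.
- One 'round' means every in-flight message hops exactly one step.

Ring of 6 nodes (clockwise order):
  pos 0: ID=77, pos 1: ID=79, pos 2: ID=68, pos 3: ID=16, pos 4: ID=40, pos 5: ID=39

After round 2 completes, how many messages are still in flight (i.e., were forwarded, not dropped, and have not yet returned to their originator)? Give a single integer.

Answer: 2

Derivation:
Round 1: pos1(id79) recv 77: drop; pos2(id68) recv 79: fwd; pos3(id16) recv 68: fwd; pos4(id40) recv 16: drop; pos5(id39) recv 40: fwd; pos0(id77) recv 39: drop
Round 2: pos3(id16) recv 79: fwd; pos4(id40) recv 68: fwd; pos0(id77) recv 40: drop
After round 2: 2 messages still in flight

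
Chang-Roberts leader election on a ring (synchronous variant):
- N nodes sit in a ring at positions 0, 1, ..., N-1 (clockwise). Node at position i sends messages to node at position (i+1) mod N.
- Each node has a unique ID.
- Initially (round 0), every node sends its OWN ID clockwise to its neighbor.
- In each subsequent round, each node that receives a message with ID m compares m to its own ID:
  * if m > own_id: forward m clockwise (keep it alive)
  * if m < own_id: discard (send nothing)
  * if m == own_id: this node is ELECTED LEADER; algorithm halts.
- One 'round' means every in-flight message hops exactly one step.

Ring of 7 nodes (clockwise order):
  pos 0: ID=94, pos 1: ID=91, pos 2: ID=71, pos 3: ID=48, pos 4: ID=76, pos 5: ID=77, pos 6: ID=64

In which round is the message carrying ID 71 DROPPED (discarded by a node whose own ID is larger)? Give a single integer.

Answer: 2

Derivation:
Round 1: pos1(id91) recv 94: fwd; pos2(id71) recv 91: fwd; pos3(id48) recv 71: fwd; pos4(id76) recv 48: drop; pos5(id77) recv 76: drop; pos6(id64) recv 77: fwd; pos0(id94) recv 64: drop
Round 2: pos2(id71) recv 94: fwd; pos3(id48) recv 91: fwd; pos4(id76) recv 71: drop; pos0(id94) recv 77: drop
Round 3: pos3(id48) recv 94: fwd; pos4(id76) recv 91: fwd
Round 4: pos4(id76) recv 94: fwd; pos5(id77) recv 91: fwd
Round 5: pos5(id77) recv 94: fwd; pos6(id64) recv 91: fwd
Round 6: pos6(id64) recv 94: fwd; pos0(id94) recv 91: drop
Round 7: pos0(id94) recv 94: ELECTED
Message ID 71 originates at pos 2; dropped at pos 4 in round 2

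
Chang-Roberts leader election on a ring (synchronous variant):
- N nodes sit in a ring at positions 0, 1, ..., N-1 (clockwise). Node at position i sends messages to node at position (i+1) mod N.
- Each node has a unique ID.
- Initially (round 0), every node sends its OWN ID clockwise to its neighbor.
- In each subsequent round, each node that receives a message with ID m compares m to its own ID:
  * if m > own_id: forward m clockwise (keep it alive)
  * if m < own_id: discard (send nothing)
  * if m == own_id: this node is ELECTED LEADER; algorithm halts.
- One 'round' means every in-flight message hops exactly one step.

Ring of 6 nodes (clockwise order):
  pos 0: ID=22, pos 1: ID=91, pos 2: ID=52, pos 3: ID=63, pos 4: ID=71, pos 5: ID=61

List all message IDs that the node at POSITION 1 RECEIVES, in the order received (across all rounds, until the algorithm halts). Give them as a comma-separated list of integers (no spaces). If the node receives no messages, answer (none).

Answer: 22,61,71,91

Derivation:
Round 1: pos1(id91) recv 22: drop; pos2(id52) recv 91: fwd; pos3(id63) recv 52: drop; pos4(id71) recv 63: drop; pos5(id61) recv 71: fwd; pos0(id22) recv 61: fwd
Round 2: pos3(id63) recv 91: fwd; pos0(id22) recv 71: fwd; pos1(id91) recv 61: drop
Round 3: pos4(id71) recv 91: fwd; pos1(id91) recv 71: drop
Round 4: pos5(id61) recv 91: fwd
Round 5: pos0(id22) recv 91: fwd
Round 6: pos1(id91) recv 91: ELECTED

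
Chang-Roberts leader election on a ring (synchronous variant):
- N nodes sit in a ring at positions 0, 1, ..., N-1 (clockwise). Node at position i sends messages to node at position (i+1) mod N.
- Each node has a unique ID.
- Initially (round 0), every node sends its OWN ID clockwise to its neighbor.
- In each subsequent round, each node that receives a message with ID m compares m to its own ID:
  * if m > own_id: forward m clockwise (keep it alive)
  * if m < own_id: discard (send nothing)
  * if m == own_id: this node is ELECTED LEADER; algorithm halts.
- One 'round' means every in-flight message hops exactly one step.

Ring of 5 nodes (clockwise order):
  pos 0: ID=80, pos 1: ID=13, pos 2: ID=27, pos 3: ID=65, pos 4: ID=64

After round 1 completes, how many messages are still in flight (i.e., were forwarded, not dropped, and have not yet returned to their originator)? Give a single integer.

Round 1: pos1(id13) recv 80: fwd; pos2(id27) recv 13: drop; pos3(id65) recv 27: drop; pos4(id64) recv 65: fwd; pos0(id80) recv 64: drop
After round 1: 2 messages still in flight

Answer: 2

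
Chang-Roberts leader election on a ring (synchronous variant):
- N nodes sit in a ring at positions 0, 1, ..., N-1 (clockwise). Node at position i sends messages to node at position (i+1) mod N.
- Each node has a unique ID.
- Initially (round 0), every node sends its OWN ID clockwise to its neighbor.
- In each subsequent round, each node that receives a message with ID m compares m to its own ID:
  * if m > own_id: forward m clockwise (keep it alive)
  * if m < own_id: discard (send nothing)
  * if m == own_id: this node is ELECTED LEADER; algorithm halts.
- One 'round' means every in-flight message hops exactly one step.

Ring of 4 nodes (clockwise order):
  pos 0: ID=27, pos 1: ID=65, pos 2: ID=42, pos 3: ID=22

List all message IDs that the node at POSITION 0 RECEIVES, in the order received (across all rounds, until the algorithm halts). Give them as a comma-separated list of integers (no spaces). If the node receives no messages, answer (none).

Answer: 22,42,65

Derivation:
Round 1: pos1(id65) recv 27: drop; pos2(id42) recv 65: fwd; pos3(id22) recv 42: fwd; pos0(id27) recv 22: drop
Round 2: pos3(id22) recv 65: fwd; pos0(id27) recv 42: fwd
Round 3: pos0(id27) recv 65: fwd; pos1(id65) recv 42: drop
Round 4: pos1(id65) recv 65: ELECTED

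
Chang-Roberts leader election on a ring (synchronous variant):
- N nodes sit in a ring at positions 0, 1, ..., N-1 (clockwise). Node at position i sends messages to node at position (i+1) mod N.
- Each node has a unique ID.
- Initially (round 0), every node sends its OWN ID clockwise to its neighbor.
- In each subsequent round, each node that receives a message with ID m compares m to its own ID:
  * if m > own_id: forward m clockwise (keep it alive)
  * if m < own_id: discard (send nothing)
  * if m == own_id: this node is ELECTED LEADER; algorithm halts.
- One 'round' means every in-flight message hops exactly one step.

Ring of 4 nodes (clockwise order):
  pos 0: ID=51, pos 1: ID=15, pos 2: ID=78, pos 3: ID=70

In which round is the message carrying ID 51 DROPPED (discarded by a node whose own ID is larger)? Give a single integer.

Answer: 2

Derivation:
Round 1: pos1(id15) recv 51: fwd; pos2(id78) recv 15: drop; pos3(id70) recv 78: fwd; pos0(id51) recv 70: fwd
Round 2: pos2(id78) recv 51: drop; pos0(id51) recv 78: fwd; pos1(id15) recv 70: fwd
Round 3: pos1(id15) recv 78: fwd; pos2(id78) recv 70: drop
Round 4: pos2(id78) recv 78: ELECTED
Message ID 51 originates at pos 0; dropped at pos 2 in round 2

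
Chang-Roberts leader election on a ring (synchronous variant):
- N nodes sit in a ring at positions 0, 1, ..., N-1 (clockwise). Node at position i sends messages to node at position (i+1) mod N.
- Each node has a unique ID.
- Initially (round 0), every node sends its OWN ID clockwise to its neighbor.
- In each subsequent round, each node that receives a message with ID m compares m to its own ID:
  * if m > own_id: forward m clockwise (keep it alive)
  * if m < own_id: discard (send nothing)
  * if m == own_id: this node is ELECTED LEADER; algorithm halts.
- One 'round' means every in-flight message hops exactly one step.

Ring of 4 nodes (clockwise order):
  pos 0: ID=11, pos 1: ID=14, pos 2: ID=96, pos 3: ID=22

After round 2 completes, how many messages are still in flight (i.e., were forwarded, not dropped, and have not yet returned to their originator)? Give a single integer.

Answer: 2

Derivation:
Round 1: pos1(id14) recv 11: drop; pos2(id96) recv 14: drop; pos3(id22) recv 96: fwd; pos0(id11) recv 22: fwd
Round 2: pos0(id11) recv 96: fwd; pos1(id14) recv 22: fwd
After round 2: 2 messages still in flight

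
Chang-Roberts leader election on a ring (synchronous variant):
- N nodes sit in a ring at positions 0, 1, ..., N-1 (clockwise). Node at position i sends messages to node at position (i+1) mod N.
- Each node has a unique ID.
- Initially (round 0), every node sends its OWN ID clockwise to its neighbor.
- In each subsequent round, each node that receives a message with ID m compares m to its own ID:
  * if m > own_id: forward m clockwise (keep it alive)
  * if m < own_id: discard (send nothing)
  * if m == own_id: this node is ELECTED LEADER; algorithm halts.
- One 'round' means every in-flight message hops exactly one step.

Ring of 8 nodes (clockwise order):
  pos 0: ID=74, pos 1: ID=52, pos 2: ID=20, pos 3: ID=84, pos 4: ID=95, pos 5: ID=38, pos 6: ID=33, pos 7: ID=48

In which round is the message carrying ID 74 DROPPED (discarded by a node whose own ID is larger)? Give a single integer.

Round 1: pos1(id52) recv 74: fwd; pos2(id20) recv 52: fwd; pos3(id84) recv 20: drop; pos4(id95) recv 84: drop; pos5(id38) recv 95: fwd; pos6(id33) recv 38: fwd; pos7(id48) recv 33: drop; pos0(id74) recv 48: drop
Round 2: pos2(id20) recv 74: fwd; pos3(id84) recv 52: drop; pos6(id33) recv 95: fwd; pos7(id48) recv 38: drop
Round 3: pos3(id84) recv 74: drop; pos7(id48) recv 95: fwd
Round 4: pos0(id74) recv 95: fwd
Round 5: pos1(id52) recv 95: fwd
Round 6: pos2(id20) recv 95: fwd
Round 7: pos3(id84) recv 95: fwd
Round 8: pos4(id95) recv 95: ELECTED
Message ID 74 originates at pos 0; dropped at pos 3 in round 3

Answer: 3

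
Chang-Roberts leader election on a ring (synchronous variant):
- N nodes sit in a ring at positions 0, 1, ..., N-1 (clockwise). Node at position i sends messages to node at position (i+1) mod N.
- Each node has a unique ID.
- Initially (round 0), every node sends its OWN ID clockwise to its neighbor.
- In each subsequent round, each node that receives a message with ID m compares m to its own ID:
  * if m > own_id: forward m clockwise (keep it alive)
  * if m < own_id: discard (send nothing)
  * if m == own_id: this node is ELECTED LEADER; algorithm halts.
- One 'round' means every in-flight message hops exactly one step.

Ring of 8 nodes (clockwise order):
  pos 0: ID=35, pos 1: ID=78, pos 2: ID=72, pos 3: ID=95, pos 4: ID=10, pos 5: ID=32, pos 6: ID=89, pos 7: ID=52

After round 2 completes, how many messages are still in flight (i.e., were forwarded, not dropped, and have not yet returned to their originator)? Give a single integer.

Round 1: pos1(id78) recv 35: drop; pos2(id72) recv 78: fwd; pos3(id95) recv 72: drop; pos4(id10) recv 95: fwd; pos5(id32) recv 10: drop; pos6(id89) recv 32: drop; pos7(id52) recv 89: fwd; pos0(id35) recv 52: fwd
Round 2: pos3(id95) recv 78: drop; pos5(id32) recv 95: fwd; pos0(id35) recv 89: fwd; pos1(id78) recv 52: drop
After round 2: 2 messages still in flight

Answer: 2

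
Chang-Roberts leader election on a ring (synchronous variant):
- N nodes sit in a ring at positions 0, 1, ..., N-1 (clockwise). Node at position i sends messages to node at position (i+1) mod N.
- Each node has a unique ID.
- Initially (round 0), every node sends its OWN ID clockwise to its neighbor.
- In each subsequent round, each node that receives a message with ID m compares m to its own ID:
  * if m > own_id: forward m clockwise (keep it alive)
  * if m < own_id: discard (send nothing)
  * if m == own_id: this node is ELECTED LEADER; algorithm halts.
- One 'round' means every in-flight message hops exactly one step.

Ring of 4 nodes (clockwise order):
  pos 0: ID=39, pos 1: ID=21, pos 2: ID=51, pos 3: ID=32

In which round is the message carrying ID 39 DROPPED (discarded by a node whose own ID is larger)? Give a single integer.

Round 1: pos1(id21) recv 39: fwd; pos2(id51) recv 21: drop; pos3(id32) recv 51: fwd; pos0(id39) recv 32: drop
Round 2: pos2(id51) recv 39: drop; pos0(id39) recv 51: fwd
Round 3: pos1(id21) recv 51: fwd
Round 4: pos2(id51) recv 51: ELECTED
Message ID 39 originates at pos 0; dropped at pos 2 in round 2

Answer: 2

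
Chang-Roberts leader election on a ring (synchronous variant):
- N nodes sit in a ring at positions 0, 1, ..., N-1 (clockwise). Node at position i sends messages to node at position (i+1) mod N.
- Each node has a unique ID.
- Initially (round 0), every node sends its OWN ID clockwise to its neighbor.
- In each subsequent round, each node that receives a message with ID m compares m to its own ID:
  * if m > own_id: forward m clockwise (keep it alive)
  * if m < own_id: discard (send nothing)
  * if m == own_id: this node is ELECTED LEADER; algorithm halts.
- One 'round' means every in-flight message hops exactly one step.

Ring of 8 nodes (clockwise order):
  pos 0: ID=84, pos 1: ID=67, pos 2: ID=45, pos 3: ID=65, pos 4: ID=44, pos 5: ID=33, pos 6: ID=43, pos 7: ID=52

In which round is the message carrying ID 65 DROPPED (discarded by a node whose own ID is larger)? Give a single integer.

Round 1: pos1(id67) recv 84: fwd; pos2(id45) recv 67: fwd; pos3(id65) recv 45: drop; pos4(id44) recv 65: fwd; pos5(id33) recv 44: fwd; pos6(id43) recv 33: drop; pos7(id52) recv 43: drop; pos0(id84) recv 52: drop
Round 2: pos2(id45) recv 84: fwd; pos3(id65) recv 67: fwd; pos5(id33) recv 65: fwd; pos6(id43) recv 44: fwd
Round 3: pos3(id65) recv 84: fwd; pos4(id44) recv 67: fwd; pos6(id43) recv 65: fwd; pos7(id52) recv 44: drop
Round 4: pos4(id44) recv 84: fwd; pos5(id33) recv 67: fwd; pos7(id52) recv 65: fwd
Round 5: pos5(id33) recv 84: fwd; pos6(id43) recv 67: fwd; pos0(id84) recv 65: drop
Round 6: pos6(id43) recv 84: fwd; pos7(id52) recv 67: fwd
Round 7: pos7(id52) recv 84: fwd; pos0(id84) recv 67: drop
Round 8: pos0(id84) recv 84: ELECTED
Message ID 65 originates at pos 3; dropped at pos 0 in round 5

Answer: 5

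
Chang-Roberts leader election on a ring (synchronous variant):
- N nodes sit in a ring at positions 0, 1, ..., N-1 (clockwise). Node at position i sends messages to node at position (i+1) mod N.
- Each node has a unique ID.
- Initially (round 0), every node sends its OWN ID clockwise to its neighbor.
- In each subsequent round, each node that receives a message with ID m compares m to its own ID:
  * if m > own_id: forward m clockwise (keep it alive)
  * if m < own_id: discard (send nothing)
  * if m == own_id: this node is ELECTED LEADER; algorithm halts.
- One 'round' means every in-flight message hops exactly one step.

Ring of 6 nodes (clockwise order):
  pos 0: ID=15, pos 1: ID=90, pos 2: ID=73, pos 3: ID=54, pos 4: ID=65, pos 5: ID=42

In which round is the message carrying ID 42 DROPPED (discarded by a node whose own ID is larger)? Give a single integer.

Round 1: pos1(id90) recv 15: drop; pos2(id73) recv 90: fwd; pos3(id54) recv 73: fwd; pos4(id65) recv 54: drop; pos5(id42) recv 65: fwd; pos0(id15) recv 42: fwd
Round 2: pos3(id54) recv 90: fwd; pos4(id65) recv 73: fwd; pos0(id15) recv 65: fwd; pos1(id90) recv 42: drop
Round 3: pos4(id65) recv 90: fwd; pos5(id42) recv 73: fwd; pos1(id90) recv 65: drop
Round 4: pos5(id42) recv 90: fwd; pos0(id15) recv 73: fwd
Round 5: pos0(id15) recv 90: fwd; pos1(id90) recv 73: drop
Round 6: pos1(id90) recv 90: ELECTED
Message ID 42 originates at pos 5; dropped at pos 1 in round 2

Answer: 2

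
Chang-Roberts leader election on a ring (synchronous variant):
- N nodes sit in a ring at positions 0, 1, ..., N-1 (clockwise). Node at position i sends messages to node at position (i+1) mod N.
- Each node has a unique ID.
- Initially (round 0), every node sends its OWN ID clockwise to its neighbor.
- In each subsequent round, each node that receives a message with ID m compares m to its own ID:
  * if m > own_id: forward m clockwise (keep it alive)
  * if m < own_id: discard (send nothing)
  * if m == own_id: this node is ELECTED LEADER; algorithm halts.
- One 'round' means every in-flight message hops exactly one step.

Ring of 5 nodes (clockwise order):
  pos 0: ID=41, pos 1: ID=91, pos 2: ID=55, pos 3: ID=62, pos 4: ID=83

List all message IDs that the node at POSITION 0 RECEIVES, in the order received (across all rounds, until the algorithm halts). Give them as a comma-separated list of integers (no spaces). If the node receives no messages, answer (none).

Answer: 83,91

Derivation:
Round 1: pos1(id91) recv 41: drop; pos2(id55) recv 91: fwd; pos3(id62) recv 55: drop; pos4(id83) recv 62: drop; pos0(id41) recv 83: fwd
Round 2: pos3(id62) recv 91: fwd; pos1(id91) recv 83: drop
Round 3: pos4(id83) recv 91: fwd
Round 4: pos0(id41) recv 91: fwd
Round 5: pos1(id91) recv 91: ELECTED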